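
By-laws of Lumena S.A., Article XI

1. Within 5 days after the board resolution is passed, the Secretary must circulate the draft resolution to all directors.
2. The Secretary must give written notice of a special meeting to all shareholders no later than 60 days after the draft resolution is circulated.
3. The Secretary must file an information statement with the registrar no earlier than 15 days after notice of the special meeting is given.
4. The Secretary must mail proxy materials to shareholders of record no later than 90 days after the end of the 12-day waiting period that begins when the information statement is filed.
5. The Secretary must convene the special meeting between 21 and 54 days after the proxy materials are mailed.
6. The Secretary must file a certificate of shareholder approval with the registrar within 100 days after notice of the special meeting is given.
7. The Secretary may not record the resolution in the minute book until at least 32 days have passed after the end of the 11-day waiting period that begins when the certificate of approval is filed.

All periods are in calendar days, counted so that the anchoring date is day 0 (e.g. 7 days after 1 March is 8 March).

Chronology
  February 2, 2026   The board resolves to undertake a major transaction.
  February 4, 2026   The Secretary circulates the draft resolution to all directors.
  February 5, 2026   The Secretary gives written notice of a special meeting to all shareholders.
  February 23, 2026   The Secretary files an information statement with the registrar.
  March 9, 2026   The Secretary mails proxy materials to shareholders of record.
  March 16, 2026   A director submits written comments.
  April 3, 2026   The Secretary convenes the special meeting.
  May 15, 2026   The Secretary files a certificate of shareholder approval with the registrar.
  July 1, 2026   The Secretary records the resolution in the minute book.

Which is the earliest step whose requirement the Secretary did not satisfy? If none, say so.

None — every step was satisfied

(1) due by February 2, 2026 + 5 days = February 7, 2026; February 4, 2026 is within that limit.
(2) due by February 4, 2026 + 60 days = April 5, 2026; February 5, 2026 is within that limit.
(3) permitted from February 5, 2026 + 15 days = February 20, 2026 onward; done February 23, 2026, after the minimum wait.
(4) due by March 7, 2026 + 90 days = June 5, 2026; March 9, 2026 is within that limit.
(5) the permitted window runs from March 9, 2026 + 21 = March 30, 2026 to March 9, 2026 + 54 = May 2, 2026; done April 3, 2026 — within the window.
(6) due by February 5, 2026 + 100 days = May 16, 2026; May 15, 2026 is within that limit.
(7) permitted from May 26, 2026 + 32 days = June 27, 2026 onward; done July 1, 2026 — permitted.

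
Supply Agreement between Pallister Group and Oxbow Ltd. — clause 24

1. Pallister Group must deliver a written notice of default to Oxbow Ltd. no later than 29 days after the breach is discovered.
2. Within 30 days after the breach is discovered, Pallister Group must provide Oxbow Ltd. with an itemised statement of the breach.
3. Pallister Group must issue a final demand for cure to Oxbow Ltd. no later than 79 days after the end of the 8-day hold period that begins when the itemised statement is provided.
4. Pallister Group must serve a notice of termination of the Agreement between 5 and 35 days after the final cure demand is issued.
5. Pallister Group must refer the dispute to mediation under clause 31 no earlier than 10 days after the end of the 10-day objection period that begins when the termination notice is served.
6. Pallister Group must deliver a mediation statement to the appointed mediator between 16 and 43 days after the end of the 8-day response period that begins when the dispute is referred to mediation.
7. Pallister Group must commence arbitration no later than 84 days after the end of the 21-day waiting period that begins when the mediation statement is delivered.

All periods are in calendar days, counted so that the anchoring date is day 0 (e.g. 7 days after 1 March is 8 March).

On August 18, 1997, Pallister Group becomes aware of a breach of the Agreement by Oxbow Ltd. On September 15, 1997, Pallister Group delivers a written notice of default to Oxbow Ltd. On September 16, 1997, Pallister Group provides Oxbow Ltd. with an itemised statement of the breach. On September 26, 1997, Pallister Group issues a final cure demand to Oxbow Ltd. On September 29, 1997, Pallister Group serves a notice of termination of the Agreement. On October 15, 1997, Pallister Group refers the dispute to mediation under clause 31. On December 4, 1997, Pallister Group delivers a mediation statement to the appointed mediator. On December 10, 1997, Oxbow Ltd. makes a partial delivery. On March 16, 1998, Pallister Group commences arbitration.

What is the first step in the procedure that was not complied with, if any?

Step 1 — counting 29 days from August 18, 1997 (when the breach is discovered) gives a deadline of September 16, 1997; completed September 15, 1997, before the deadline.
Step 2 — counting 30 days from August 18, 1997 (when the breach is discovered) gives a deadline of September 17, 1997; completed September 16, 1997, before the deadline.
Step 3 — counting 79 days from September 24, 1997 (end of the 8-day hold period, which began when the itemised statement is provided on September 16, 1997) gives a deadline of December 12, 1997; done September 26, 1997 — timely.
Step 4 — 5 and 35 days from September 26, 1997 (when the final cure demand is issued) are October 1, 1997 and October 31, 1997 respectively; done September 29, 1997 — 2 days before the window opened.
The analysis stops there.

Step 4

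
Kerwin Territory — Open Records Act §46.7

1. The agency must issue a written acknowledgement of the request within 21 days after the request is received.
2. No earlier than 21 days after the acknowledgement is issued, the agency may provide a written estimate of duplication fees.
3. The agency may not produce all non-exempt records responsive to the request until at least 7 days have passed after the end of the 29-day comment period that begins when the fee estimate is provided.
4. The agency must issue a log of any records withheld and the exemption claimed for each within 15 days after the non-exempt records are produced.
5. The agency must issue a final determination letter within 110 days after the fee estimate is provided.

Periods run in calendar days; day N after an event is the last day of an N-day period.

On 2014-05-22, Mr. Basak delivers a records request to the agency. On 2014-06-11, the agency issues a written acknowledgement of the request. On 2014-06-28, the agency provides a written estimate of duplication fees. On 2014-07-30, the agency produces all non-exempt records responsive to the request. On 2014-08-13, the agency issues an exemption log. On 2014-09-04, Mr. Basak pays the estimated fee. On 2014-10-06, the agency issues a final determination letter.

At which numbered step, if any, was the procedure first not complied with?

Step 2

Step 1: 21 days after 2014-05-22 (when the request is received) is 2014-06-12; completed 2014-06-11, before the deadline.
Step 2: the earliest permitted date is 21 days after 2014-06-11 (when the acknowledgement is issued), i.e. 2014-07-02; 2014-06-28 is 4 days before the earliest permitted date.
The analysis stops there.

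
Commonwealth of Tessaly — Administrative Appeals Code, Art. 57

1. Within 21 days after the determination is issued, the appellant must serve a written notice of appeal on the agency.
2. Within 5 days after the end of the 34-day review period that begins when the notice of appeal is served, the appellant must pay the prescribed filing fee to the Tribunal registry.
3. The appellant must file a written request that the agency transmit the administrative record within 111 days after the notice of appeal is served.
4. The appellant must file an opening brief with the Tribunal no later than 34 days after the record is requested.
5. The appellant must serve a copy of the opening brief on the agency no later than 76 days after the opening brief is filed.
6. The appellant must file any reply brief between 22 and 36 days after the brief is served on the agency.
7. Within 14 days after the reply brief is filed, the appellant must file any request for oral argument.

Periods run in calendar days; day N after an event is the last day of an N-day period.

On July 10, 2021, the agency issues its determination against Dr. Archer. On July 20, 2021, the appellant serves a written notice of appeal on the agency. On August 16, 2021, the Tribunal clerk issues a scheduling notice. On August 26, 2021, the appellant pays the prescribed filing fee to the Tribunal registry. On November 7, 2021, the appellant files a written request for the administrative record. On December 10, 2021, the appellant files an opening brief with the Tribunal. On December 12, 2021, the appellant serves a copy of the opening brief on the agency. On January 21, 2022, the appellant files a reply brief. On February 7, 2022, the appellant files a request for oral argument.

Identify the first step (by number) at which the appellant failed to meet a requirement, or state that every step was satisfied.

Step 6

(1) due by July 10, 2021 + 21 days = July 31, 2021; July 20, 2021 is within that limit.
(2) due by August 23, 2021 + 5 days = August 28, 2021; August 26, 2021 is within that limit.
(3) due by July 20, 2021 + 111 days = November 8, 2021; done November 7, 2021 — timely.
(4) due by November 7, 2021 + 34 days = December 11, 2021; completed December 10, 2021, before the deadline.
(5) due by December 10, 2021 + 76 days = February 24, 2022; completed December 12, 2021, before the deadline.
(6) the permitted window runs from December 12, 2021 + 22 = January 3, 2022 to December 12, 2021 + 36 = January 17, 2022; January 21, 2022 is 4 days past the end of the window.
That is the first point of non-compliance.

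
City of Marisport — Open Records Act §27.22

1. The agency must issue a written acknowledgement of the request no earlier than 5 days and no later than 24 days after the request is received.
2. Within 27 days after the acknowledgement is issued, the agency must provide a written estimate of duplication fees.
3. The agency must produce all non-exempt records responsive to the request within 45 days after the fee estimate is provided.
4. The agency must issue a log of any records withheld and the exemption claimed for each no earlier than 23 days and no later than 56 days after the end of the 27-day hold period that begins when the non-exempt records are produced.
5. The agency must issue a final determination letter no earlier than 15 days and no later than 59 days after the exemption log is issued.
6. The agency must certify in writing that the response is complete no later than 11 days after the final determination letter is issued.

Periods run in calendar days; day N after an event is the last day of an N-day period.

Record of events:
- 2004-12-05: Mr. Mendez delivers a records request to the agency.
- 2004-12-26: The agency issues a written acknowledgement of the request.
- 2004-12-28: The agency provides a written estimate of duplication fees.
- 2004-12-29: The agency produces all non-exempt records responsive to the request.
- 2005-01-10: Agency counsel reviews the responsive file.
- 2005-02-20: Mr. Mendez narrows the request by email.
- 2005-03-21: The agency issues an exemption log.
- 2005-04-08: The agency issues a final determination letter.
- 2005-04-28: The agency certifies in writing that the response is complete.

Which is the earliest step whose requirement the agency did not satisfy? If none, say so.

Step 6

Step 1: the window is 5–24 days after 2004-12-05 (when the request is received), so 2004-12-10 through 2004-12-29; done 2004-12-26, which is between those dates.
Step 2: 27 days after 2004-12-26 (when the acknowledgement is issued) is 2005-01-22; 2004-12-28 is within that limit.
Step 3: 45 days after 2004-12-28 (when the fee estimate is provided) is 2005-02-11; completed 2004-12-29, before the deadline.
Step 4: the window is 23–56 days after 2005-01-25 (end of the 27-day hold period, which began when the non-exempt records are produced on 2004-12-29), so 2005-02-17 through 2005-03-22; 2005-03-21 falls inside that range.
Step 5: the window is 15–59 days after 2005-03-21 (when the exemption log is issued), so 2005-04-05 through 2005-05-19; done 2005-04-08, which is between those dates.
Step 6: 11 days after 2005-04-08 (when the final determination letter is issued) is 2005-04-19; not done until 2005-04-28, 9 days after the deadline.
That is the first point of non-compliance.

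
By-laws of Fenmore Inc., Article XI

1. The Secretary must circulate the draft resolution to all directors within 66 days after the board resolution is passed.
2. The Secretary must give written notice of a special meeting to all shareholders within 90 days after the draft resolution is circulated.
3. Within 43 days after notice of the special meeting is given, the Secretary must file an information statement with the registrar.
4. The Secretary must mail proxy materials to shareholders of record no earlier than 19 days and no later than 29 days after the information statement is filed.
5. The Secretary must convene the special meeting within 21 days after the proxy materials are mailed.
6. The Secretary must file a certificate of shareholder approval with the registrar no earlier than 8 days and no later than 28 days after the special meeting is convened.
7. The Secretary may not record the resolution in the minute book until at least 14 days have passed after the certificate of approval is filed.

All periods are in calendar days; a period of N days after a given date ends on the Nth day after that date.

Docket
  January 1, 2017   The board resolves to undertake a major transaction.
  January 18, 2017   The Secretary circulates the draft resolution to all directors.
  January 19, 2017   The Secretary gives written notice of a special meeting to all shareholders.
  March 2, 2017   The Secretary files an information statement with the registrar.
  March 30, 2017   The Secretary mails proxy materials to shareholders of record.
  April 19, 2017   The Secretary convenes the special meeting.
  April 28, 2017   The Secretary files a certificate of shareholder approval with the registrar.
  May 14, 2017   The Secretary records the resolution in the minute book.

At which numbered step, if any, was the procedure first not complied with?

None — every step was satisfied

Step 1 — counting 66 days from January 1, 2017 (when the board resolution is passed) gives a deadline of March 8, 2017; January 18, 2017 is within that limit.
Step 2 — counting 90 days from January 18, 2017 (when the draft resolution is circulated) gives a deadline of April 18, 2017; done January 19, 2017 — timely.
Step 3 — counting 43 days from January 19, 2017 (when notice of the special meeting is given) gives a deadline of March 3, 2017; done March 2, 2017 — timely.
Step 4 — 19 and 29 days from March 2, 2017 (when the information statement is filed) are March 21, 2017 and March 31, 2017 respectively; done March 30, 2017, which is between those dates.
Step 5 — counting 21 days from March 30, 2017 (when the proxy materials are mailed) gives a deadline of April 20, 2017; April 19, 2017 is within that limit.
Step 6 — 8 and 28 days from April 19, 2017 (when the special meeting is convened) are April 27, 2017 and May 17, 2017 respectively; done April 28, 2017 — within the window.
Step 7 — must wait 14 days from April 28, 2017 (when the certificate of approval is filed), so not before May 12, 2017; done May 14, 2017 — permitted.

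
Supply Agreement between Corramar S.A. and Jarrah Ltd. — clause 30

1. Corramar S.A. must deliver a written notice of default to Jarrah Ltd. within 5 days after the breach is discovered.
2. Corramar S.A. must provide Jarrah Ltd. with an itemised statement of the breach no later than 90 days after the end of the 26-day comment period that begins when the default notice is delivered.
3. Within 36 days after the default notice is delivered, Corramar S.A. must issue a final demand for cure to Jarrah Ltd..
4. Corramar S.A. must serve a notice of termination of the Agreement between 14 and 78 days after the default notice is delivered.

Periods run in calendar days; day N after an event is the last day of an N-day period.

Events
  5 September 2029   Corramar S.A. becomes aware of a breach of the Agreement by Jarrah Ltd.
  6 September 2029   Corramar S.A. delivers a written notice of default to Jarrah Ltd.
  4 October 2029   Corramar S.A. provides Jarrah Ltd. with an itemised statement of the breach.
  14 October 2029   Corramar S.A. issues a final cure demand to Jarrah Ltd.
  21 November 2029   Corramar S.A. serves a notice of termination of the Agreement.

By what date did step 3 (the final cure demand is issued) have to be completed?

Step 3 runs from 6 September 2029, when the default notice is delivered. 36 days after 6 September 2029 is 12 October 2029.

12 October 2029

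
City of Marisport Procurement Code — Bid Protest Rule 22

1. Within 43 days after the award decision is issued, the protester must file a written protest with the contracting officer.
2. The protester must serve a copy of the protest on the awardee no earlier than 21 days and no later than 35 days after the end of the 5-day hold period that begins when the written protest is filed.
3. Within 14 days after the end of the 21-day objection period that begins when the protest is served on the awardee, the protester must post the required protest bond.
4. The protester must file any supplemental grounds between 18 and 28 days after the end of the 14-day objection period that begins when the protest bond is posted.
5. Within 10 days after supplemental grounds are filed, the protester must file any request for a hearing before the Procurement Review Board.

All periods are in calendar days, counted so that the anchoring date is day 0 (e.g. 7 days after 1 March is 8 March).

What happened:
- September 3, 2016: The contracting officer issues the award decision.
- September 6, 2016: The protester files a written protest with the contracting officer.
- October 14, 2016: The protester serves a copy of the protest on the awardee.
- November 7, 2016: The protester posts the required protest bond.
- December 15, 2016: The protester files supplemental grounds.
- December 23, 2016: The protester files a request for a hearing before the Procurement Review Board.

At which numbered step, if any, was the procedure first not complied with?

None — every step was satisfied

(1) due by September 3, 2016 + 43 days = October 16, 2016; September 6, 2016 is within that limit.
(2) the permitted window runs from September 11, 2016 + 21 = October 2, 2016 to September 11, 2016 + 35 = October 16, 2016; done October 14, 2016, which is between those dates.
(3) due by November 4, 2016 + 14 days = November 18, 2016; November 7, 2016 is within that limit.
(4) the permitted window runs from November 21, 2016 + 18 = December 9, 2016 to November 21, 2016 + 28 = December 19, 2016; done December 15, 2016, which is between those dates.
(5) due by December 15, 2016 + 10 days = December 25, 2016; December 23, 2016 is within that limit.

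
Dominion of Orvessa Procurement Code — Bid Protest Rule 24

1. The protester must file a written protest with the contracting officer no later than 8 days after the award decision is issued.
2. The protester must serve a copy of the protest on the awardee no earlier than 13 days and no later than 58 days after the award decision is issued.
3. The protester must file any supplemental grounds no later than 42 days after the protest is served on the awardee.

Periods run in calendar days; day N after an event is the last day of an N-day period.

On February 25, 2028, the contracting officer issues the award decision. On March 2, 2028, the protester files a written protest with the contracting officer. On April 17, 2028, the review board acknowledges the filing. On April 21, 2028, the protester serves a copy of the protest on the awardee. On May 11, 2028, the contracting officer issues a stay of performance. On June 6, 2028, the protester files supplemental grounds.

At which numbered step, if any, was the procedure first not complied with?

Step 1: 8 days after February 25, 2028 (when the award decision is issued) is March 4, 2028; completed March 2, 2028, before the deadline.
Step 2: the window is 13–58 days after February 25, 2028 (when the award decision is issued), so March 9, 2028 through April 23, 2028; done April 21, 2028, which is between those dates.
Step 3: 42 days after April 21, 2028 (when the protest is served on the awardee) is June 2, 2028; June 6, 2028 misses that deadline by 4 days.

Step 3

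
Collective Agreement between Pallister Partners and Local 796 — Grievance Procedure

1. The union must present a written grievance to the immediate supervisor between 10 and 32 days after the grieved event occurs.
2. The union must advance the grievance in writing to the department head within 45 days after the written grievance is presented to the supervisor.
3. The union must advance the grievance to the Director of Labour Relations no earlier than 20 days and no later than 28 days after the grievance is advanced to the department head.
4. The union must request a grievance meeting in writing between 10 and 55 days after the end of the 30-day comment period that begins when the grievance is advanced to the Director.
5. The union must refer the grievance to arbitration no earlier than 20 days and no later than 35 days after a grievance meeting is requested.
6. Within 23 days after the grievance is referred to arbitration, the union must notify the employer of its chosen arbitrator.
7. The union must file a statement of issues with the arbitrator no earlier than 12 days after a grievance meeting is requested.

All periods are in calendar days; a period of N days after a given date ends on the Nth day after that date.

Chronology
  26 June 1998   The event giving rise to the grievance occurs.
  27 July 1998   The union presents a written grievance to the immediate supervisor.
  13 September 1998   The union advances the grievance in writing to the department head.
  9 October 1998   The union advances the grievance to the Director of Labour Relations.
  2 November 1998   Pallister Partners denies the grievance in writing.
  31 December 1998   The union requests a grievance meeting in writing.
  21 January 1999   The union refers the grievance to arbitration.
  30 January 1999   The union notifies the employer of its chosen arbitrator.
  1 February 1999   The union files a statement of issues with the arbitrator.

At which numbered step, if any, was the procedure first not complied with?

Step 1: the window is 10–32 days after 26 June 1998 (when the grieved event occurs), so 6 July 1998 through 28 July 1998; done 27 July 1998 — within the window.
Step 2: 45 days after 27 July 1998 (when the written grievance is presented to the supervisor) is 10 September 1998; not done until 13 September 1998, 3 days after the deadline.
The procedure was therefore not followed at step 2.

Step 2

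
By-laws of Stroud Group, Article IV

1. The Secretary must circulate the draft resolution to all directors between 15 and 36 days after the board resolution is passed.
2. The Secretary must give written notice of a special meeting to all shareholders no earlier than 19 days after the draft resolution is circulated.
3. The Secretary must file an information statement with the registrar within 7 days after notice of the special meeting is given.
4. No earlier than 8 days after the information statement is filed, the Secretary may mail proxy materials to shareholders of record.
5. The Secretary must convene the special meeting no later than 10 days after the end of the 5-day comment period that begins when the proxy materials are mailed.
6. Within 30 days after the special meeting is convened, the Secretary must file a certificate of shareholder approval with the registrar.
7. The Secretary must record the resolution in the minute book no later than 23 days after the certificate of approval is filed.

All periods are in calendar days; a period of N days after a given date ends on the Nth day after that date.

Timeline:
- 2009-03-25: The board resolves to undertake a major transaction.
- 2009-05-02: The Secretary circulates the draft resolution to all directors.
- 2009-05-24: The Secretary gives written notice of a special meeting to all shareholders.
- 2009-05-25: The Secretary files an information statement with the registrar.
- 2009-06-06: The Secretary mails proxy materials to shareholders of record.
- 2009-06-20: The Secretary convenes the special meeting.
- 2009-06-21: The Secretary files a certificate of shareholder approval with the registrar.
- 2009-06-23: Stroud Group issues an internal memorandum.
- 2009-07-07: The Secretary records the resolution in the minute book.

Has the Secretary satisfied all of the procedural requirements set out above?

(1) the permitted window runs from 2009-03-25 + 15 = 2009-04-09 to 2009-03-25 + 36 = 2009-04-30; 2009-05-02 is 2 days past the end of the window.

No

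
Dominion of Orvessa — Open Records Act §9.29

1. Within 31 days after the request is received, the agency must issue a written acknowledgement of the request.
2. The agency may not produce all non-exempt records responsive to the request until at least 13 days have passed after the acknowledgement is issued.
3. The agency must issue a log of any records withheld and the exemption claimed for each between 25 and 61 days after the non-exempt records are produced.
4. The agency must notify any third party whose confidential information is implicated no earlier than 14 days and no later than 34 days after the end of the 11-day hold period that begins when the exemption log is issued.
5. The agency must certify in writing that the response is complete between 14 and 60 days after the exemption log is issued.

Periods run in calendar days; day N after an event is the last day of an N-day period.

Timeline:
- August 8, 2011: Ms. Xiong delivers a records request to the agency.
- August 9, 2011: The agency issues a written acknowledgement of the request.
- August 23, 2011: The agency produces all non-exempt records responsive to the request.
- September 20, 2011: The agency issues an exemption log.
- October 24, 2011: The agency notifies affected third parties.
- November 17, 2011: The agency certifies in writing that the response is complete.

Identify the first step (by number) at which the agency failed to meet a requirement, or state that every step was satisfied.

None — every step was satisfied

Step 1: 31 days after August 8, 2011 (when the request is received) is September 8, 2011; completed August 9, 2011, before the deadline.
Step 2: the earliest permitted date is 13 days after August 9, 2011 (when the acknowledgement is issued), i.e. August 22, 2011; done August 23, 2011, after the minimum wait.
Step 3: the window is 25–61 days after August 23, 2011 (when the non-exempt records are produced), so September 17, 2011 through October 23, 2011; done September 20, 2011, which is between those dates.
Step 4: the window is 14–34 days after October 1, 2011 (end of the 11-day hold period, which began when the exemption log is issued on September 20, 2011), so October 15, 2011 through November 4, 2011; done October 24, 2011 — within the window.
Step 5: the window is 14–60 days after September 20, 2011 (when the exemption log is issued), so October 4, 2011 through November 19, 2011; done November 17, 2011 — within the window.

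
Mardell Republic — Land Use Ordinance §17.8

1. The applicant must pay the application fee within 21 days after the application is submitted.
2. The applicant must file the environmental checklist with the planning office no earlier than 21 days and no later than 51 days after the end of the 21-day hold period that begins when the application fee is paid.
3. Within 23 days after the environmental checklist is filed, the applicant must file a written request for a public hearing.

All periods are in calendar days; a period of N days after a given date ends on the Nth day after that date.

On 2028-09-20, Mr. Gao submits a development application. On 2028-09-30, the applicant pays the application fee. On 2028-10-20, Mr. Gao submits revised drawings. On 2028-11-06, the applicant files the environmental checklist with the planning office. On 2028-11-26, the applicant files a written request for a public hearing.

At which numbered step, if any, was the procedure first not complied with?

Step 2

(1) due by 2028-09-20 + 21 days = 2028-10-11; completed 2028-09-30, before the deadline.
(2) the permitted window runs from 2028-10-21 + 21 = 2028-11-11 to 2028-10-21 + 51 = 2028-12-11; 2028-11-06 is 5 days too early.
That is the first point of non-compliance.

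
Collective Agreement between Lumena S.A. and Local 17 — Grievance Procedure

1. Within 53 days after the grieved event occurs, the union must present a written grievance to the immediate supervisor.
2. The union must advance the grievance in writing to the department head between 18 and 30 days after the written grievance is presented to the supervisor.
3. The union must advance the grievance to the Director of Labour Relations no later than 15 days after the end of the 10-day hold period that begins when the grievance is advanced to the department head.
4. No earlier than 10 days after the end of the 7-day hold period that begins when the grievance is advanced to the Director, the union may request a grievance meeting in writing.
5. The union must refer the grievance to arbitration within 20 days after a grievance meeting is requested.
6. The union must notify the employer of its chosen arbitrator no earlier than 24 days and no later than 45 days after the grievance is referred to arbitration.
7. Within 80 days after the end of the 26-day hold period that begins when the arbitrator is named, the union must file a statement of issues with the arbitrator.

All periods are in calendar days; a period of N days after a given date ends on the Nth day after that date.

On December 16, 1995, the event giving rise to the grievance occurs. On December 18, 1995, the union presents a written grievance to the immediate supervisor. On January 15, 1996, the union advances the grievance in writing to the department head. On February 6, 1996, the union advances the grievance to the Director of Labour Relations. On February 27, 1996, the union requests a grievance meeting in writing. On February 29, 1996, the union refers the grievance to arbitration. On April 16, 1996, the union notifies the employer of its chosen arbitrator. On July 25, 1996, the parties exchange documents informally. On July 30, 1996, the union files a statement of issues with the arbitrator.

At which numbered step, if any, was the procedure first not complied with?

(1) due by December 16, 1995 + 53 days = February 7, 1996; done December 18, 1995 — timely.
(2) the permitted window runs from December 18, 1995 + 18 = January 5, 1996 to December 18, 1995 + 30 = January 17, 1996; January 15, 1996 falls inside that range.
(3) due by January 25, 1996 + 15 days = February 9, 1996; completed February 6, 1996, before the deadline.
(4) permitted from February 13, 1996 + 10 days = February 23, 1996 onward; done February 27, 1996 — permitted.
(5) due by February 27, 1996 + 20 days = March 18, 1996; February 29, 1996 is within that limit.
(6) the permitted window runs from February 29, 1996 + 24 = March 24, 1996 to February 29, 1996 + 45 = April 14, 1996; done April 16, 1996 — 2 days after the window closed.

Step 6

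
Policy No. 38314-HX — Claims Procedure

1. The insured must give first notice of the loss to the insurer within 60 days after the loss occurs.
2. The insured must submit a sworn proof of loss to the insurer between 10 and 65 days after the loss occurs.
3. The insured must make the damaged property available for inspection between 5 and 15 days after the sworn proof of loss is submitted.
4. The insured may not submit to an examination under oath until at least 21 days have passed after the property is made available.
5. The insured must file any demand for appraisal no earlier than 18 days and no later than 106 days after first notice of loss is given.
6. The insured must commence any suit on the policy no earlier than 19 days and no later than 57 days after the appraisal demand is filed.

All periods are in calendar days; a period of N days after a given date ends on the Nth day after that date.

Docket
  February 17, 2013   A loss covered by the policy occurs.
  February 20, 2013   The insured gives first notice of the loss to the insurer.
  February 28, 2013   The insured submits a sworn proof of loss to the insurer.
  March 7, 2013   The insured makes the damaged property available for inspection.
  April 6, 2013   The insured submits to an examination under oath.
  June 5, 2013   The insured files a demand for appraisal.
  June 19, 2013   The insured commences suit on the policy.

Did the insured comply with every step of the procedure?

Step 1: 60 days after February 17, 2013 (when the loss occurs) is April 18, 2013; completed February 20, 2013, before the deadline.
Step 2: the window is 10–65 days after February 17, 2013 (when the loss occurs), so February 27, 2013 through April 23, 2013; done February 28, 2013, which is between those dates.
Step 3: the window is 5–15 days after February 28, 2013 (when the sworn proof of loss is submitted), so March 5, 2013 through March 15, 2013; done March 7, 2013 — within the window.
Step 4: the earliest permitted date is 21 days after March 7, 2013 (when the property is made available), i.e. March 28, 2013; done April 6, 2013 — permitted.
Step 5: the window is 18–106 days after February 20, 2013 (when first notice of loss is given), so March 10, 2013 through June 6, 2013; June 5, 2013 falls inside that range.
Step 6: the window is 19–57 days after June 5, 2013 (when the appraisal demand is filed), so June 24, 2013 through August 1, 2013; June 19, 2013 is 5 days too early.
The procedure was therefore not followed at step 6.

No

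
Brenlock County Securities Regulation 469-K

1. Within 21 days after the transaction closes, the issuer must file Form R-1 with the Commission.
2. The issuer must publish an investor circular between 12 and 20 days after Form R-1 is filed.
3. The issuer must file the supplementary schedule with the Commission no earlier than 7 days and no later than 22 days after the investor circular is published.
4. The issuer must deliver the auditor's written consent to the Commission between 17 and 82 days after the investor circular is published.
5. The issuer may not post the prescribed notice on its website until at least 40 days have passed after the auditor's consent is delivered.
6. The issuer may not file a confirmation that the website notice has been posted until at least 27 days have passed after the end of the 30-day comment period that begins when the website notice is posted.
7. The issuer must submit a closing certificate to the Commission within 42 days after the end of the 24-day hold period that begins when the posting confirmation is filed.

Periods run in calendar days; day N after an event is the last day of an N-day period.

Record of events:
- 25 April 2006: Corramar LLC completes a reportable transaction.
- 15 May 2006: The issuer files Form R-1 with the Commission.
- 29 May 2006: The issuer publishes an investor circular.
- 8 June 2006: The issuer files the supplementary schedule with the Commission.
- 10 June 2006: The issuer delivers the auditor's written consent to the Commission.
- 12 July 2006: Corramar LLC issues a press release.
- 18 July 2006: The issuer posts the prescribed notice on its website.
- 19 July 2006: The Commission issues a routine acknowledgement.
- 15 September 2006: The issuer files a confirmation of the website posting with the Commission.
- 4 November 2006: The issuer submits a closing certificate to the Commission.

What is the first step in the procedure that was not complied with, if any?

Step 1 — counting 21 days from 25 April 2006 (when the transaction closes) gives a deadline of 16 May 2006; completed 15 May 2006, before the deadline.
Step 2 — 12 and 20 days from 15 May 2006 (when Form R-1 is filed) are 27 May 2006 and 4 June 2006 respectively; 29 May 2006 falls inside that range.
Step 3 — 7 and 22 days from 29 May 2006 (when the investor circular is published) are 5 June 2006 and 20 June 2006 respectively; done 8 June 2006 — within the window.
Step 4 — 17 and 82 days from 29 May 2006 (when the investor circular is published) are 15 June 2006 and 19 August 2006 respectively; done 10 June 2006 — 5 days before the window opened.
That is the first point of non-compliance.

Step 4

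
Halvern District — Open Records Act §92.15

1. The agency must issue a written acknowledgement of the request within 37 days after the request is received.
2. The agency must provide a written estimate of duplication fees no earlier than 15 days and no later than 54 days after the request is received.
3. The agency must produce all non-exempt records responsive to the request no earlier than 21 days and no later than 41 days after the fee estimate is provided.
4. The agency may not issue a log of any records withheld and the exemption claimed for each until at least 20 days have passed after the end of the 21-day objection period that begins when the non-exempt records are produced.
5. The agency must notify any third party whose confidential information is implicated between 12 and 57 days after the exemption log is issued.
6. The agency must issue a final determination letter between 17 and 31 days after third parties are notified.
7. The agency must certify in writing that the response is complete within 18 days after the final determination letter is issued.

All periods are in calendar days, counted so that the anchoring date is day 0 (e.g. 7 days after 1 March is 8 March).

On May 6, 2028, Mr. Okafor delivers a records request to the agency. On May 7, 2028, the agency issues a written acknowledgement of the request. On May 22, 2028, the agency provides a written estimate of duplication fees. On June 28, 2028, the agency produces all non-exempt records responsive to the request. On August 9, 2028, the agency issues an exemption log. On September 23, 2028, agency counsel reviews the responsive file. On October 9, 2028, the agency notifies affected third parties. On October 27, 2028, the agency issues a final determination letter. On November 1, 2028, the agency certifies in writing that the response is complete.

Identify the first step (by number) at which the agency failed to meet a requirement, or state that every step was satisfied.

(1) due by May 6, 2028 + 37 days = June 12, 2028; May 7, 2028 is within that limit.
(2) the permitted window runs from May 6, 2028 + 15 = May 21, 2028 to May 6, 2028 + 54 = June 29, 2028; done May 22, 2028 — within the window.
(3) the permitted window runs from May 22, 2028 + 21 = June 12, 2028 to May 22, 2028 + 41 = July 2, 2028; done June 28, 2028 — within the window.
(4) permitted from July 19, 2028 + 20 days = August 8, 2028 onward; done August 9, 2028, after the minimum wait.
(5) the permitted window runs from August 9, 2028 + 12 = August 21, 2028 to August 9, 2028 + 57 = October 5, 2028; done October 9, 2028 — 4 days after the window closed.

Step 5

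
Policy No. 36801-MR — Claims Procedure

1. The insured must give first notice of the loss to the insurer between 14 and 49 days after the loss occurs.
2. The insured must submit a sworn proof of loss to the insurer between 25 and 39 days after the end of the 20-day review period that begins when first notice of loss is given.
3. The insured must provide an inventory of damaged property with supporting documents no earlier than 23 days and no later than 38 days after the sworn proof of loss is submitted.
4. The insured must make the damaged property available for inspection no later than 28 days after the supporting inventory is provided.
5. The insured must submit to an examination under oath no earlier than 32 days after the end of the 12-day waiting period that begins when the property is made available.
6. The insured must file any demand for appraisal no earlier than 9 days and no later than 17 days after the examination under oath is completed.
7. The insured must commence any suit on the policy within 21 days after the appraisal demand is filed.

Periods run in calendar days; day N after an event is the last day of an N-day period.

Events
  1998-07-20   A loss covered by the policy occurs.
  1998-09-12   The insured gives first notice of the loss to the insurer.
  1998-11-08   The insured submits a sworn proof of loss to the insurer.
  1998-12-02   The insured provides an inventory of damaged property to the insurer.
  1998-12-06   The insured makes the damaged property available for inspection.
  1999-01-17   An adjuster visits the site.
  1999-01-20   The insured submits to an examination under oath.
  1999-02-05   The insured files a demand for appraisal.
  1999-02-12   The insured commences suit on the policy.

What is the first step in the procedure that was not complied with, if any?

Step 1 — 14 and 49 days from 1998-07-20 (when the loss occurs) are 1998-08-03 and 1998-09-07 respectively; 1998-09-12 is 5 days past the end of the window.
That is the first point of non-compliance.

Step 1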